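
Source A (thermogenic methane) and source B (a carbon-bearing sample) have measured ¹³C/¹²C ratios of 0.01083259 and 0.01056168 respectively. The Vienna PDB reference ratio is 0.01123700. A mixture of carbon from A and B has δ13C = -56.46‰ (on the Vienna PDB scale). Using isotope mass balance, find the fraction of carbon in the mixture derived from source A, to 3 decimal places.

0.151

δ_A = (0.01083259/0.01123700 − 1)×1000 = (0.964011 − 1)×1000 = -35.989‰
δ_B = (0.01056168/0.01123700 − 1)×1000 = (0.939902 − 1)×1000 = -60.098‰
f_A = (δ_mix − δ_B)/(δ_A − δ_B) = (-56.46 − (-60.098))/(-35.989 − (-60.098))
f_A = 3.638 / 24.109 = 0.1509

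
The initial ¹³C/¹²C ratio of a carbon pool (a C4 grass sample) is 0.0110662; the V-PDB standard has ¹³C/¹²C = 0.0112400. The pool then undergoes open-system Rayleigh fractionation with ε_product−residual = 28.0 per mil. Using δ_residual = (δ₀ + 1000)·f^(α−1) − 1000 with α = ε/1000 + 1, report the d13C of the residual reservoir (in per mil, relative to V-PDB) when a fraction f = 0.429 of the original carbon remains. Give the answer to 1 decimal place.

-38.5 per mil

δ₀ = (0.0110662/0.0112400 − 1)×1000 = (0.984537 − 1)×1000 = -15.463 per mil
α − 1 = ε/1000 = 0.0280
f^(α−1) = 0.429^(0.0280) = 0.976582
δ_res = (-15.463 + 1000) × 0.976582 − 1000 = 961.482 − 1000 = -38.52 per mil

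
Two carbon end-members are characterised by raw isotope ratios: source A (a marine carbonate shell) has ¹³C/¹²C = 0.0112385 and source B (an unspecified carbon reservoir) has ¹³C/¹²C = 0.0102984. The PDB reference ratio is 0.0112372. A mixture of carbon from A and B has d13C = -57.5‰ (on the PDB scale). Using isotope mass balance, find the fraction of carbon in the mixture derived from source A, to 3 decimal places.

δ_A = (0.0112385/0.0112372 − 1)×1000 = (1.000116 − 1)×1000 = 0.116‰
δ_B = (0.0102984/0.0112372 − 1)×1000 = (0.916456 − 1)×1000 = -83.544‰
f_A = (δ_mix − δ_B)/(δ_A − δ_B) = (-57.5 − (-83.544))/(0.116 − (-83.544))
f_A = 26.044 / 83.660 = 0.3113

0.311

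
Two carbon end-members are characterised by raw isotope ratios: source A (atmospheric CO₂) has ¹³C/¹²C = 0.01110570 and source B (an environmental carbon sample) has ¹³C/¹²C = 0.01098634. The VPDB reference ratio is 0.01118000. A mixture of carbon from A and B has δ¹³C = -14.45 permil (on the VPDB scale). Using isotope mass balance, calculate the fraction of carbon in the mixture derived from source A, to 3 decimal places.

δ_A = (0.01110570/0.01118000 − 1)×1000 = (0.993354 − 1)×1000 = -6.646 permil
δ_B = (0.01098634/0.01118000 − 1)×1000 = (0.982678 − 1)×1000 = -17.322 permil
f_A = (δ_mix − δ_B)/(δ_A − δ_B) = (-14.45 − (-17.322))/(-6.646 − (-17.322))
f_A = 2.872 / 10.676 = 0.2690

0.269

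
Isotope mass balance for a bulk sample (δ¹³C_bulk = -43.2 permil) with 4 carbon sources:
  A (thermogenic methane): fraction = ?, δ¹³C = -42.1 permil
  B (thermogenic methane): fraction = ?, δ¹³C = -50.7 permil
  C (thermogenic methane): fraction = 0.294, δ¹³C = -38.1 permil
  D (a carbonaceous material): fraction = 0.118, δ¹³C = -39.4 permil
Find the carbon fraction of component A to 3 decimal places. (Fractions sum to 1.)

Let f_A and f_B be the unknown fractions; fractions sum to 1 so f_A + f_B = 0.588.
Mass balance: Σ fᵢ·δᵢ = δ_bulk ⇒ f_A·(-42.1) + f_B·(-50.7) = -43.2 − (-15.851) = -27.349
Substitute f_B = 0.588 − f_A:
f_A·(-42.1 − -50.7) = -27.349 − 0.588×(-50.7) = 2.462
f_A = 2.462 / 8.6 = 0.2863

0.286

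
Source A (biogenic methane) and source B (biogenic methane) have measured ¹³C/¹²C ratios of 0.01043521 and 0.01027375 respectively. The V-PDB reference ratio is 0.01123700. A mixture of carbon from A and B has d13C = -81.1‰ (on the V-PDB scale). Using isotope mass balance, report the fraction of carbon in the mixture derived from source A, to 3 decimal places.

0.322

δ_A = (0.01043521/0.01123700 − 1)×1000 = (0.928647 − 1)×1000 = -71.353‰
δ_B = (0.01027375/0.01123700 − 1)×1000 = (0.914279 − 1)×1000 = -85.721‰
f_A = (δ_mix − δ_B)/(δ_A − δ_B) = (-81.1 − (-85.721))/(-71.353 − (-85.721))
f_A = 4.621 / 14.369 = 0.3216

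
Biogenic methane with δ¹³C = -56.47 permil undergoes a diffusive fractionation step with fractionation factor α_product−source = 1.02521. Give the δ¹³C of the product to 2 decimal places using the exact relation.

δ_product = (δ_source + 1000)·α − 1000
δ_product = (-56.47 + 1000) × 1.02521 − 1000
δ_product = 967.316 − 1000 = -32.684 permil

-32.68 permil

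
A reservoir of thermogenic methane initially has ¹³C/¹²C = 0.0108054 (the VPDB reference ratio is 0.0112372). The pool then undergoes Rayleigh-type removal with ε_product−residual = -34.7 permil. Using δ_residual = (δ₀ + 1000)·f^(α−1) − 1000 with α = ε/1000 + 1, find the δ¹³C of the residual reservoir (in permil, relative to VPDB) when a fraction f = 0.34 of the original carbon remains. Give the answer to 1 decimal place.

δ₀ = (0.0108054/0.0112372 − 1)×1000 = (0.961574 − 1)×1000 = -38.426 permil
α − 1 = ε/1000 = -0.0347
f^(α−1) = 0.34^(-0.0347) = 1.038144
δ_res = (-38.426 + 1000) × 1.038144 − 1000 = 998.253 − 1000 = -1.75 permil

-1.7 permil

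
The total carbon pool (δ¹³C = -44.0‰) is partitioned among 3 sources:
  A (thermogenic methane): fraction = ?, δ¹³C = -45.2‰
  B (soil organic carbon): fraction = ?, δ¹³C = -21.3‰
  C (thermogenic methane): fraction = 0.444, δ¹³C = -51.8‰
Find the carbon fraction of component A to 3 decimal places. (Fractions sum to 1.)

Let f_A and f_B be the unknown fractions; fractions sum to 1 so f_A + f_B = 0.556.
Mass balance: Σ fᵢ·δᵢ = δ_bulk ⇒ f_A·(-45.2) + f_B·(-21.3) = -44.0 − (-22.999) = -21.001
Substitute f_B = 0.556 − f_A:
f_A·(-45.2 − -21.3) = -21.001 − 0.556×(-21.3) = -9.158
f_A = -9.158 / -23.9 = 0.3832

0.383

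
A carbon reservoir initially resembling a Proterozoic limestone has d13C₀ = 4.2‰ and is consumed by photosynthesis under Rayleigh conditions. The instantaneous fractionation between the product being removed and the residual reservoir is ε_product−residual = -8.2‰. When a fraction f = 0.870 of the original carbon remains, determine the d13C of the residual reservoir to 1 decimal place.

Rayleigh residual: δ_res = (δ₀ + 1000)·f^(α−1) − 1000
α = ε/1000 + 1 = 0.99180, so α − 1 = -0.00820
f^(α−1) = 0.870^(-0.00820) = 1.001143
δ_res = (4.2 + 1000) × 1.001143 − 1000 = 1005.347 − 1000 = 5.35‰

5.3‰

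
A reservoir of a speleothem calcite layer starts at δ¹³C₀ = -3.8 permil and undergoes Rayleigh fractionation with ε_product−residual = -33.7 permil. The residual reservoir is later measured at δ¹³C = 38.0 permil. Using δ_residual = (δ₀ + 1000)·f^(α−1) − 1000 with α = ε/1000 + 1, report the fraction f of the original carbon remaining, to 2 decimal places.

0.30

α − 1 = ε/1000 = -0.0337
(δ_res + 1000)/(δ₀ + 1000) = (38.0 + 1000)/(-3.8 + 1000) = 1038.0/996.2 = 1.041959
f = 1.041959^(1/-0.0337) = exp(ln(1.041959)/-0.0337) = exp(0.04110/-0.0337)
f = exp(-1.2197) = 0.2953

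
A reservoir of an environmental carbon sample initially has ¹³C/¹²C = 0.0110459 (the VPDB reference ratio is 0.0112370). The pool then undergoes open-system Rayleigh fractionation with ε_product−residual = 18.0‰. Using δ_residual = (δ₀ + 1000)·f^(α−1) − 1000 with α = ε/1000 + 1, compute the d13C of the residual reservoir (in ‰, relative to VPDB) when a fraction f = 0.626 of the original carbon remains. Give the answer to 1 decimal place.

δ₀ = (0.0110459/0.0112370 − 1)×1000 = (0.982994 − 1)×1000 = -17.006‰
α − 1 = ε/1000 = 0.0180
f^(α−1) = 0.626^(0.0180) = 0.991604
δ_res = (-17.006 + 1000) × 0.991604 − 1000 = 974.741 − 1000 = -25.26‰

-25.3‰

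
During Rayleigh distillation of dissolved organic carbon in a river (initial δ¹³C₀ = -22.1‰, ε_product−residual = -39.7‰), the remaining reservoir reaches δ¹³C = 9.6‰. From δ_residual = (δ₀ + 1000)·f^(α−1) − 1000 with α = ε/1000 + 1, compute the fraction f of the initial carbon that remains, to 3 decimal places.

α − 1 = ε/1000 = -0.0397
(δ_res + 1000)/(δ₀ + 1000) = (9.6 + 1000)/(-22.1 + 1000) = 1009.6/977.9 = 1.032416
f = 1.032416^(1/-0.0397) = exp(ln(1.032416)/-0.0397) = exp(0.03190/-0.0397)
f = exp(-0.8036) = 0.4477

0.448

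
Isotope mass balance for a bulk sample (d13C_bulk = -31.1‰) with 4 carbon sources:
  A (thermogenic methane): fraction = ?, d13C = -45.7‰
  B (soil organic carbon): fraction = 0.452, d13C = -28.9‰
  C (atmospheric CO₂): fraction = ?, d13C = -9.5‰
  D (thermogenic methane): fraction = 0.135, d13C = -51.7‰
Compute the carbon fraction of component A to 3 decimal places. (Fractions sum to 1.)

Let f_A and f_C be the unknown fractions; fractions sum to 1 so f_A + f_C = 0.413.
Mass balance: Σ fᵢ·δᵢ = δ_bulk ⇒ f_A·(-45.7) + f_C·(-9.5) = -31.1 − (-20.042) = -11.058
Substitute f_C = 0.413 − f_A:
f_A·(-45.7 − -9.5) = -11.058 − 0.413×(-9.5) = -7.134
f_A = -7.134 / -36.2 = 0.1971

0.197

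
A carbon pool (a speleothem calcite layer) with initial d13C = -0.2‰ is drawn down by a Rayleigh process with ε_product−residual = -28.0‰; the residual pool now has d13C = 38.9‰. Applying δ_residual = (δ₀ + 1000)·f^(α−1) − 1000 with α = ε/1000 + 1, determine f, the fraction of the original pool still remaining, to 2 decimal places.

α − 1 = ε/1000 = -0.0280
(δ_res + 1000)/(δ₀ + 1000) = (38.9 + 1000)/(-0.2 + 1000) = 1038.9/999.8 = 1.039108
f = 1.039108^(1/-0.0280) = exp(ln(1.039108)/-0.0280) = exp(0.03836/-0.0280)
f = exp(-1.3701) = 0.2541

0.25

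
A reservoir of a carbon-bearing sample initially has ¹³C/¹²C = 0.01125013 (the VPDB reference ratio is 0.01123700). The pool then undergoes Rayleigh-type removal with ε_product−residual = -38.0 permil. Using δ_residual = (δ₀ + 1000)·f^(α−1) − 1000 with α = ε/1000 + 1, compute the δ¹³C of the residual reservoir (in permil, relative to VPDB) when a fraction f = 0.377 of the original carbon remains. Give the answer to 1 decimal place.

39.0 permil

δ₀ = (0.01125013/0.01123700 − 1)×1000 = (1.001168 − 1)×1000 = 1.168 permil
α − 1 = ε/1000 = -0.0380
f^(α−1) = 0.377^(-0.0380) = 1.037765
δ_res = (1.168 + 1000) × 1.037765 − 1000 = 1038.978 − 1000 = 38.98 permil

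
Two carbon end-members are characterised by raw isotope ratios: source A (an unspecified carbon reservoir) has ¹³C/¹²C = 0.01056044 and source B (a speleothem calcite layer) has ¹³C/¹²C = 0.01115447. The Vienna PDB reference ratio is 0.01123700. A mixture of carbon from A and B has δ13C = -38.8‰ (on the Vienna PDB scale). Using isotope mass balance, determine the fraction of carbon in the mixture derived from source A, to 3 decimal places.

0.595

δ_A = (0.01056044/0.01123700 − 1)×1000 = (0.939792 − 1)×1000 = -60.208‰
δ_B = (0.01115447/0.01123700 − 1)×1000 = (0.992656 − 1)×1000 = -7.344‰
f_A = (δ_mix − δ_B)/(δ_A − δ_B) = (-38.8 − (-7.344))/(-60.208 − (-7.344))
f_A = -31.456 / -52.864 = 0.5950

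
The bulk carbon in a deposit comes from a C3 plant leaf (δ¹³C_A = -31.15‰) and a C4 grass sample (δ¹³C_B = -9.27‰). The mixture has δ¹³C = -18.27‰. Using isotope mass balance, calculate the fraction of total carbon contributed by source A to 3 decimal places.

δ_mix = f_A·δ_A + (1 − f_A)·δ_B  ⇒  f_A = (δ_mix − δ_B)/(δ_A − δ_B)
f_A = (-18.27 − (-9.27)) / (-31.15 − (-9.27))
f_A = -9.00 / -21.88 = 0.4113

0.411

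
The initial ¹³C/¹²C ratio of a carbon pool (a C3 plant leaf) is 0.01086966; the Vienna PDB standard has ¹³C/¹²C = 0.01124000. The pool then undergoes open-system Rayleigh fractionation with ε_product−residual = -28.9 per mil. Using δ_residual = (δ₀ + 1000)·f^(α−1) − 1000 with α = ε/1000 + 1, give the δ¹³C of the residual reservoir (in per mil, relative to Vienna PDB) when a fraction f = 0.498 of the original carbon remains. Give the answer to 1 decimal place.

δ₀ = (0.01086966/0.01124000 − 1)×1000 = (0.967052 − 1)×1000 = -32.948 per mil
α − 1 = ε/1000 = -0.0289
f^(α−1) = 0.498^(-0.0289) = 1.020352
δ_res = (-32.948 + 1000) × 1.020352 − 1000 = 986.733 − 1000 = -13.27 per mil

-13.3 per mil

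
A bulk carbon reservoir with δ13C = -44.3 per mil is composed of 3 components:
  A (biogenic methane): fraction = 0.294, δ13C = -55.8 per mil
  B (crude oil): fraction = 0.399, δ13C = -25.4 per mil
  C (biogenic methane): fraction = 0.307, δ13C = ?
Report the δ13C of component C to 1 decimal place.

-57.9 per mil

Isotope mass balance: δ_bulk = Σ fᵢ·δᵢ.
-44.3 = 0.294×(-55.8) + 0.399×(-25.4) + 0.307×δ_C
0.307·δ_C = -44.3 − (-26.540) = -17.760
δ_C = -17.760 / 0.307 = -57.85 per mil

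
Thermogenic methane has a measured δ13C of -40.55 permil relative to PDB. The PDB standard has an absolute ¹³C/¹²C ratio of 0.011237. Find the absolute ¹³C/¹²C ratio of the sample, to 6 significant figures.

0.0107813

R_sample = R_standard × (δ13C/1000 + 1)
R_sample = 0.011237 × (-40.55/1000 + 1) = 0.011237 × 0.959450
R_sample = 0.0107813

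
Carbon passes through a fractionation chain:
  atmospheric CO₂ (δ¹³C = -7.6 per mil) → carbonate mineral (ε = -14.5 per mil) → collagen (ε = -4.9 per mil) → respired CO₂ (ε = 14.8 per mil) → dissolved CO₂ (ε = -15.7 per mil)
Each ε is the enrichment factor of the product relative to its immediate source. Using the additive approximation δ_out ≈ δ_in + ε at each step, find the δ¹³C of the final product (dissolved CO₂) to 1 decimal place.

-27.9 per mil

step 1: δ ≈ -7.6 + (-14.5) = -22.1 per mil
step 2: δ ≈ -22.1 + (-4.9) = -27.0 per mil
step 3: δ ≈ -27.0 + (14.8) = -12.2 per mil
step 4: δ ≈ -12.2 + (-15.7) = -27.9 per mil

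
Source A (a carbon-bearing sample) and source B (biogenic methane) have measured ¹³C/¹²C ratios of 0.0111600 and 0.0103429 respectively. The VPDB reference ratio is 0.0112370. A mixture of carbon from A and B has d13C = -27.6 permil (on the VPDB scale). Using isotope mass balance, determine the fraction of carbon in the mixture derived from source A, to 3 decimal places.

0.715

δ_A = (0.0111600/0.0112370 − 1)×1000 = (0.993148 − 1)×1000 = -6.852 permil
δ_B = (0.0103429/0.0112370 − 1)×1000 = (0.920432 − 1)×1000 = -79.568 permil
f_A = (δ_mix − δ_B)/(δ_A − δ_B) = (-27.6 − (-79.568))/(-6.852 − (-79.568))
f_A = 51.968 / 72.715 = 0.7147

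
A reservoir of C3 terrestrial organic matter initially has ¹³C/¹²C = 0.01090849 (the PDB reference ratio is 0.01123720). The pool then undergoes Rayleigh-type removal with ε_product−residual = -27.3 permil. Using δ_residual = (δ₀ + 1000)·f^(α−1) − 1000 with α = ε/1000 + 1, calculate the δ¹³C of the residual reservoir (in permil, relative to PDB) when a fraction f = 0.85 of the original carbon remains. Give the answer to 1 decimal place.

δ₀ = (0.01090849/0.01123720 − 1)×1000 = (0.970748 − 1)×1000 = -29.252 permil
α − 1 = ε/1000 = -0.0273
f^(α−1) = 0.85^(-0.0273) = 1.004447
δ_res = (-29.252 + 1000) × 1.004447 − 1000 = 975.065 − 1000 = -24.94 permil

-24.9 permil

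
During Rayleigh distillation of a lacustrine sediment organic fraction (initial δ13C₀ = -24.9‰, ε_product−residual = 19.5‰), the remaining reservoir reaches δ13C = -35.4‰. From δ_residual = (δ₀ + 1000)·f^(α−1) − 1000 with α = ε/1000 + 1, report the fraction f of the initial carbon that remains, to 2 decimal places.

α − 1 = ε/1000 = 0.0195
(δ_res + 1000)/(δ₀ + 1000) = (-35.4 + 1000)/(-24.9 + 1000) = 964.6/975.1 = 0.989232
f = 0.989232^(1/0.0195) = exp(ln(0.989232)/0.0195) = exp(-0.01083/0.0195)
f = exp(-0.5552) = 0.5740

0.57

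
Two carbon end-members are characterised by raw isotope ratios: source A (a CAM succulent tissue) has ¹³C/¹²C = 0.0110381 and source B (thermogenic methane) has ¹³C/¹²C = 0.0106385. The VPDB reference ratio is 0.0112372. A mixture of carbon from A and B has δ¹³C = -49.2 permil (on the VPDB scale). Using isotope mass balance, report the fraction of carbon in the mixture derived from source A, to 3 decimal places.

δ_A = (0.0110381/0.0112372 − 1)×1000 = (0.982282 − 1)×1000 = -17.718 permil
δ_B = (0.0106385/0.0112372 − 1)×1000 = (0.946722 − 1)×1000 = -53.278 permil
f_A = (δ_mix − δ_B)/(δ_A − δ_B) = (-49.2 − (-53.278))/(-17.718 − (-53.278))
f_A = 4.078 / 35.560 = 0.1147

0.115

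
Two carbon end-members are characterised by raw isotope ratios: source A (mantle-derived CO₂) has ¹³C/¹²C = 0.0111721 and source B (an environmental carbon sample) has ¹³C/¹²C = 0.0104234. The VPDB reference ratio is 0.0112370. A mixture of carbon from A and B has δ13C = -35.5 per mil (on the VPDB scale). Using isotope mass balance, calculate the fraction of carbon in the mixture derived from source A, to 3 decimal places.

0.554

δ_A = (0.0111721/0.0112370 − 1)×1000 = (0.994224 − 1)×1000 = -5.776 per mil
δ_B = (0.0104234/0.0112370 − 1)×1000 = (0.927596 − 1)×1000 = -72.404 per mil
f_A = (δ_mix − δ_B)/(δ_A − δ_B) = (-35.5 − (-72.404))/(-5.776 − (-72.404))
f_A = 36.904 / 66.628 = 0.5539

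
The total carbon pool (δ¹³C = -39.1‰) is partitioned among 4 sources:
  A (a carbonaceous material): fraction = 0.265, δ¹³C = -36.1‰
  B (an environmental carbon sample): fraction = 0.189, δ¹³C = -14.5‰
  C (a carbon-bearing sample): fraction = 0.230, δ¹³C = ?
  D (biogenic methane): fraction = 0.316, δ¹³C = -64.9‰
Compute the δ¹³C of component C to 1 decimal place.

-27.3‰

Isotope mass balance: δ_bulk = Σ fᵢ·δᵢ.
-39.1 = 0.265×(-36.1) + 0.189×(-14.5) + 0.230×δ_C + 0.316×(-64.9)
0.230·δ_C = -39.1 − (-32.815) = -6.285
δ_C = -6.285 / 0.230 = -27.32‰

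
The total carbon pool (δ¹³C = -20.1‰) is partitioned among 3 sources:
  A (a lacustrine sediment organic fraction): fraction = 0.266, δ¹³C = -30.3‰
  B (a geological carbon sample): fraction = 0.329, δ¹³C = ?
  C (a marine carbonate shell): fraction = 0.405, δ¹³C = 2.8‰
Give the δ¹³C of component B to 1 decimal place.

-40.0‰

Isotope mass balance: δ_bulk = Σ fᵢ·δᵢ.
-20.1 = 0.266×(-30.3) + 0.329×δ_B + 0.405×(2.8)
0.329·δ_B = -20.1 − (-6.926) = -13.174
δ_B = -13.174 / 0.329 = -40.04‰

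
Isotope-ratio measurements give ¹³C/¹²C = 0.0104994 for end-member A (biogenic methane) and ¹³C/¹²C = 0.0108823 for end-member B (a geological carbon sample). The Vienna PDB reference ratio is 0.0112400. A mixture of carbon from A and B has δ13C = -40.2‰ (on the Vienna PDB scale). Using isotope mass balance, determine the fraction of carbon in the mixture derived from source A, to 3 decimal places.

δ_A = (0.0104994/0.0112400 − 1)×1000 = (0.934110 − 1)×1000 = -65.890‰
δ_B = (0.0108823/0.0112400 − 1)×1000 = (0.968176 − 1)×1000 = -31.824‰
f_A = (δ_mix − δ_B)/(δ_A − δ_B) = (-40.2 − (-31.824))/(-65.890 − (-31.824))
f_A = -8.376 / -34.066 = 0.2459

0.246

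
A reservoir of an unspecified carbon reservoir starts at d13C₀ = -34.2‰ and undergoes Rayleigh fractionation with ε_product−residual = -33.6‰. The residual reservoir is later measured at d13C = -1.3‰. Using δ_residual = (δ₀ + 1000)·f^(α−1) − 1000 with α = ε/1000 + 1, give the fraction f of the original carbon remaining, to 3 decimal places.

α − 1 = ε/1000 = -0.0336
(δ_res + 1000)/(δ₀ + 1000) = (-1.3 + 1000)/(-34.2 + 1000) = 998.7/965.8 = 1.034065
f = 1.034065^(1/-0.0336) = exp(ln(1.034065)/-0.0336) = exp(0.03350/-0.0336)
f = exp(-0.9970) = 0.3690

0.369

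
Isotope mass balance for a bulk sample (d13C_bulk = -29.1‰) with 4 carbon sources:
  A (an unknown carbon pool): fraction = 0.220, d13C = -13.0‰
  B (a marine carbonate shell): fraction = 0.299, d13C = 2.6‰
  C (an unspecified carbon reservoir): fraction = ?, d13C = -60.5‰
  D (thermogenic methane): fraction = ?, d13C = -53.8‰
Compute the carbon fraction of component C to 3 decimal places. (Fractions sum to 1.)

Let f_C and f_D be the unknown fractions; fractions sum to 1 so f_C + f_D = 0.481.
Mass balance: Σ fᵢ·δᵢ = δ_bulk ⇒ f_C·(-60.5) + f_D·(-53.8) = -29.1 − (-2.083) = -27.017
Substitute f_D = 0.481 − f_C:
f_C·(-60.5 − -53.8) = -27.017 − 0.481×(-53.8) = -1.140
f_C = -1.140 / -6.7 = 0.1701

0.170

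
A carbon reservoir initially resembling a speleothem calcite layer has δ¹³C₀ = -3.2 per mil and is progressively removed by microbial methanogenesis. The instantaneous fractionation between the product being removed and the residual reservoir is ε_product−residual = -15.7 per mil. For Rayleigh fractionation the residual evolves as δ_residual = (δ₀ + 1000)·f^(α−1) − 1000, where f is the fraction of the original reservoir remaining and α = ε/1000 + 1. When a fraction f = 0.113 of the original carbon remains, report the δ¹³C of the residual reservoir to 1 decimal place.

31.5 per mil

Rayleigh residual: δ_res = (δ₀ + 1000)·f^(α−1) − 1000
α = ε/1000 + 1 = 0.98430, so α − 1 = -0.01570
f^(α−1) = 0.113^(-0.01570) = 1.034824
δ_res = (-3.2 + 1000) × 1.034824 − 1000 = 1031.513 − 1000 = 31.51 per mil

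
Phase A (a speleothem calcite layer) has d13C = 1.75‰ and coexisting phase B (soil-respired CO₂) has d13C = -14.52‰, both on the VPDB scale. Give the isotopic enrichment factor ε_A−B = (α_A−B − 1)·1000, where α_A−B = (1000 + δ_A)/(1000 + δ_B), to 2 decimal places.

α_A−B = (1000 + 1.75) / (1000 + -14.52) = 1001.75 / 985.48 = 1.016510
ε_A−B = (1.016510 − 1) × 1000 = 16.510‰
(The approximation ε ≈ δ_A − δ_B would give 16.27‰.)

16.51‰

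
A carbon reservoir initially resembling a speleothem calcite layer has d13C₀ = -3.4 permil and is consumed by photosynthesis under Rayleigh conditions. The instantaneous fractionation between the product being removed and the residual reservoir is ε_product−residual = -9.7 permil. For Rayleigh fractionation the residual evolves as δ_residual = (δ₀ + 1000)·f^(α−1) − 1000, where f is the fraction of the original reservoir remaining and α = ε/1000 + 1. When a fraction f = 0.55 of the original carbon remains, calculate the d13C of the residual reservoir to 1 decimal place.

Rayleigh residual: δ_res = (δ₀ + 1000)·f^(α−1) − 1000
α = ε/1000 + 1 = 0.99030, so α − 1 = -0.00970
f^(α−1) = 0.55^(-0.00970) = 1.005816
δ_res = (-3.4 + 1000) × 1.005816 − 1000 = 1002.396 − 1000 = 2.40 permil

2.4 permil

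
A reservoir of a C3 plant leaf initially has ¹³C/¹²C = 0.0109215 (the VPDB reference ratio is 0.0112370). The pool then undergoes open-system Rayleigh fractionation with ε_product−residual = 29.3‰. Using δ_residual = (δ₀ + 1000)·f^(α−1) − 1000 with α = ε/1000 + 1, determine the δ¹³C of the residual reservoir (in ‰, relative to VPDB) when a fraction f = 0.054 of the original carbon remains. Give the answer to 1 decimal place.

-107.7‰

δ₀ = (0.0109215/0.0112370 − 1)×1000 = (0.971923 − 1)×1000 = -28.077‰
α − 1 = ε/1000 = 0.0293
f^(α−1) = 0.054^(0.0293) = 0.918035
δ_res = (-28.077 + 1000) × 0.918035 − 1000 = 892.259 − 1000 = -107.74‰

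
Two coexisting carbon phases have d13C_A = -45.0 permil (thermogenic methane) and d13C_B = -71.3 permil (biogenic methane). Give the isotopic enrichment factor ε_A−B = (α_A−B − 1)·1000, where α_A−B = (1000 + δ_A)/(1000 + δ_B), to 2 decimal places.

28.32 permil

α_A−B = (1000 + -45.0) / (1000 + -71.3) = 955.0 / 928.7 = 1.028319
ε_A−B = (1.028319 − 1) × 1000 = 28.319 permil
(The approximation ε ≈ δ_A − δ_B would give 26.3 permil.)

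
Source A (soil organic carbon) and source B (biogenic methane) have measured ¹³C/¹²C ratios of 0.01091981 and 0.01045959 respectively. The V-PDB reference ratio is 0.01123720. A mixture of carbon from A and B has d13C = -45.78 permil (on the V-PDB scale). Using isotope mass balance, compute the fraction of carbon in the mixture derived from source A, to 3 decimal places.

0.572

δ_A = (0.01091981/0.01123720 − 1)×1000 = (0.971755 − 1)×1000 = -28.245 permil
δ_B = (0.01045959/0.01123720 − 1)×1000 = (0.930800 − 1)×1000 = -69.200 permil
f_A = (δ_mix − δ_B)/(δ_A − δ_B) = (-45.78 − (-69.200))/(-28.245 − (-69.200))
f_A = 23.420 / 40.955 = 0.5718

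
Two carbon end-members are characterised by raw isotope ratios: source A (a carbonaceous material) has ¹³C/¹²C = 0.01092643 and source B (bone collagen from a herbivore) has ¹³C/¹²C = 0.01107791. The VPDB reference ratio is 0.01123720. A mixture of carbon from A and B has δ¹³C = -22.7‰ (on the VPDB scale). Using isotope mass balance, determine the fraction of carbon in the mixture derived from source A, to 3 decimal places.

0.632

δ_A = (0.01092643/0.01123720 − 1)×1000 = (0.972345 − 1)×1000 = -27.655‰
δ_B = (0.01107791/0.01123720 − 1)×1000 = (0.985825 − 1)×1000 = -14.175‰
f_A = (δ_mix − δ_B)/(δ_A − δ_B) = (-22.7 − (-14.175))/(-27.655 − (-14.175))
f_A = -8.525 / -13.480 = 0.6324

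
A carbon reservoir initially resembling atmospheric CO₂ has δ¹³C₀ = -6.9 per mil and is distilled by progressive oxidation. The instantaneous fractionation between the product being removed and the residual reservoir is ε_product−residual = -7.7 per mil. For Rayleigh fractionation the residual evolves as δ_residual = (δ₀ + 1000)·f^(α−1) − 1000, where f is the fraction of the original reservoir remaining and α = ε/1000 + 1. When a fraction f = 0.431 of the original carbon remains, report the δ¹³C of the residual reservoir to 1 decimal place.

Rayleigh residual: δ_res = (δ₀ + 1000)·f^(α−1) − 1000
α = ε/1000 + 1 = 0.99230, so α − 1 = -0.00770
f^(α−1) = 0.431^(-0.00770) = 1.006502
δ_res = (-6.9 + 1000) × 1.006502 − 1000 = 999.557 − 1000 = -0.44 per mil

-0.4 per mil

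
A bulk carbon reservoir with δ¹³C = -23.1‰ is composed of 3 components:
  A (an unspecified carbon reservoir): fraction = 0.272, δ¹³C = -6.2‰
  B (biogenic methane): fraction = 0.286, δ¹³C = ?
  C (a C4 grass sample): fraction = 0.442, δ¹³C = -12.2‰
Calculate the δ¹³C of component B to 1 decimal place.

Isotope mass balance: δ_bulk = Σ fᵢ·δᵢ.
-23.1 = 0.272×(-6.2) + 0.286×δ_B + 0.442×(-12.2)
0.286·δ_B = -23.1 − (-7.079) = -16.021
δ_B = -16.021 / 0.286 = -56.02‰

-56.0‰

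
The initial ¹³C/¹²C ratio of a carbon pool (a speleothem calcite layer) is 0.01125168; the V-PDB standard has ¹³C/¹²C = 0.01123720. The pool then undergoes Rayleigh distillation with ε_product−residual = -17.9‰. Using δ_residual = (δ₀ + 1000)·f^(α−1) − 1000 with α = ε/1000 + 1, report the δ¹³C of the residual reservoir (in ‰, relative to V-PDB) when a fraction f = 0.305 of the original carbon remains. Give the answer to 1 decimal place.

22.8‰

δ₀ = (0.01125168/0.01123720 − 1)×1000 = (1.001289 − 1)×1000 = 1.289‰
α − 1 = ε/1000 = -0.0179
f^(α−1) = 0.305^(-0.0179) = 1.021483
δ_res = (1.289 + 1000) × 1.021483 − 1000 = 1022.799 − 1000 = 22.80‰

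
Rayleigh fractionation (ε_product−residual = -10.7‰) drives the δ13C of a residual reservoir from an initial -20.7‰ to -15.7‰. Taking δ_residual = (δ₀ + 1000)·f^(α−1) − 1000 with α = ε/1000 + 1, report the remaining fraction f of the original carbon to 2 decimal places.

α − 1 = ε/1000 = -0.0107
(δ_res + 1000)/(δ₀ + 1000) = (-15.7 + 1000)/(-20.7 + 1000) = 984.3/979.3 = 1.005106
f = 1.005106^(1/-0.0107) = exp(ln(1.005106)/-0.0107) = exp(0.00509/-0.0107)
f = exp(-0.4760) = 0.6213

0.62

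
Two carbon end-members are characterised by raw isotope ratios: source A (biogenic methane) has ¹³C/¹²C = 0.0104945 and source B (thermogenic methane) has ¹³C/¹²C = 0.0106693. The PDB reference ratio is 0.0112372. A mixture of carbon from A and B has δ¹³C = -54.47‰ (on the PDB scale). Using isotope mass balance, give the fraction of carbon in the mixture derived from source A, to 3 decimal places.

0.253

δ_A = (0.0104945/0.0112372 − 1)×1000 = (0.933907 − 1)×1000 = -66.093‰
δ_B = (0.0106693/0.0112372 − 1)×1000 = (0.949462 − 1)×1000 = -50.538‰
f_A = (δ_mix − δ_B)/(δ_A − δ_B) = (-54.47 − (-50.538))/(-66.093 − (-50.538))
f_A = -3.932 / -15.555 = 0.2528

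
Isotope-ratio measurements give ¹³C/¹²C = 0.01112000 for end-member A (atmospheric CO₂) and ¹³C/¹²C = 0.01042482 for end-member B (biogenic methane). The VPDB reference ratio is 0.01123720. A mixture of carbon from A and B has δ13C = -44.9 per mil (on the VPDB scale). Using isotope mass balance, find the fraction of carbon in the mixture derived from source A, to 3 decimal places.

δ_A = (0.01112000/0.01123720 − 1)×1000 = (0.989570 − 1)×1000 = -10.430 per mil
δ_B = (0.01042482/0.01123720 − 1)×1000 = (0.927706 − 1)×1000 = -72.294 per mil
f_A = (δ_mix − δ_B)/(δ_A − δ_B) = (-44.9 − (-72.294))/(-10.430 − (-72.294))
f_A = 27.394 / 61.864 = 0.4428

0.443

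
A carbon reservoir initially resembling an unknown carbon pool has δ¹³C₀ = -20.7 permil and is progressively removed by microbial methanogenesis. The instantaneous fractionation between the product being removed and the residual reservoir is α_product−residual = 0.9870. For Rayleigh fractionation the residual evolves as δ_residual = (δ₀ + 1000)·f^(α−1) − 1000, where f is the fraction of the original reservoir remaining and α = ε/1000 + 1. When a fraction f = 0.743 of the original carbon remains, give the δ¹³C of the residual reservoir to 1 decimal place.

-16.9 permil

Rayleigh residual: δ_res = (δ₀ + 1000)·f^(α−1) − 1000
α − 1 = -0.01300
f^(α−1) = 0.743^(-0.01300) = 1.003869
δ_res = (-20.7 + 1000) × 1.003869 − 1000 = 983.089 − 1000 = -16.91 permil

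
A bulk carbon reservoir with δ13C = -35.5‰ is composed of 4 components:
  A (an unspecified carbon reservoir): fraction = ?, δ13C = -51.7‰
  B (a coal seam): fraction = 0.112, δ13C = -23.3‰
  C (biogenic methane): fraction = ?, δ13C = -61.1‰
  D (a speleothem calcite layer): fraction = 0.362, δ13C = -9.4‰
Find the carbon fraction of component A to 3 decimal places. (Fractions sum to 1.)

Let f_A and f_C be the unknown fractions; fractions sum to 1 so f_A + f_C = 0.526.
Mass balance: Σ fᵢ·δᵢ = δ_bulk ⇒ f_A·(-51.7) + f_C·(-61.1) = -35.5 − (-6.012) = -29.488
Substitute f_C = 0.526 − f_A:
f_A·(-51.7 − -61.1) = -29.488 − 0.526×(-61.1) = 2.651
f_A = 2.651 / 9.4 = 0.2820

0.282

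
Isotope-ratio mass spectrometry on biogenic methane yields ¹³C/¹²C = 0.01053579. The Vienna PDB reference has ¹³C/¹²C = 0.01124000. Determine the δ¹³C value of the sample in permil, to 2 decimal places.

δ¹³C = (R_sample / R_standard − 1) × 1000
R_sample / R_standard = 0.01053579 / 0.01124000 = 0.937348
δ¹³C = (0.937348 − 1) × 1000 = -62.652 permil

-62.65 permil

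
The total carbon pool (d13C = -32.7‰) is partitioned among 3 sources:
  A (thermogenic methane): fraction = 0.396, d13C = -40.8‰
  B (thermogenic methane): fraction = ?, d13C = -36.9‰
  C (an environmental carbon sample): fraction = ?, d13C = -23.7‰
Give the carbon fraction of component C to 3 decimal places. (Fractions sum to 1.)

Let f_C and f_B be the unknown fractions; fractions sum to 1 so f_C + f_B = 0.604.
Mass balance: Σ fᵢ·δᵢ = δ_bulk ⇒ f_C·(-23.7) + f_B·(-36.9) = -32.7 − (-16.157) = -16.543
Substitute f_B = 0.604 − f_C:
f_C·(-23.7 − -36.9) = -16.543 − 0.604×(-36.9) = 5.744
f_C = 5.744 / 13.2 = 0.4352

0.435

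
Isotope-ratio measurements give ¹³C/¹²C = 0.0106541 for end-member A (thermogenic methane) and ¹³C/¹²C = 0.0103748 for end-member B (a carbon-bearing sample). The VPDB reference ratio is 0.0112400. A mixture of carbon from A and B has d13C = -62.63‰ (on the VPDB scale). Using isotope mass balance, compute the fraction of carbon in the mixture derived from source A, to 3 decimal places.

δ_A = (0.0106541/0.0112400 − 1)×1000 = (0.947874 − 1)×1000 = -52.126‰
δ_B = (0.0103748/0.0112400 − 1)×1000 = (0.923025 − 1)×1000 = -76.975‰
f_A = (δ_mix − δ_B)/(δ_A − δ_B) = (-62.63 − (-76.975))/(-52.126 − (-76.975))
f_A = 14.345 / 24.849 = 0.5773

0.577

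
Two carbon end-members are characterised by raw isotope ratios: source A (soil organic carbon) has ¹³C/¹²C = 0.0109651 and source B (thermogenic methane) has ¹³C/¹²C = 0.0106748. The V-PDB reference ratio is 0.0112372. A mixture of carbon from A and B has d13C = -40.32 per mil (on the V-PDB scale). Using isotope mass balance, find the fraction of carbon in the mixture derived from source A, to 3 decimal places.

δ_A = (0.0109651/0.0112372 − 1)×1000 = (0.975786 − 1)×1000 = -24.214 per mil
δ_B = (0.0106748/0.0112372 − 1)×1000 = (0.949952 − 1)×1000 = -50.048 per mil
f_A = (δ_mix − δ_B)/(δ_A − δ_B) = (-40.32 − (-50.048))/(-24.214 − (-50.048))
f_A = 9.728 / 25.834 = 0.3766

0.377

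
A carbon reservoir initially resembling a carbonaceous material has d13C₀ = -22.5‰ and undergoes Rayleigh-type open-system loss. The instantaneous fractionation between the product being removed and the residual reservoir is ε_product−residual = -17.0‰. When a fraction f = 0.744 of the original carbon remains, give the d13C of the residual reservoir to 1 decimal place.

-17.6‰

Rayleigh residual: δ_res = (δ₀ + 1000)·f^(α−1) − 1000
α = ε/1000 + 1 = 0.98300, so α − 1 = -0.01700
f^(α−1) = 0.744^(-0.01700) = 1.005040
δ_res = (-22.5 + 1000) × 1.005040 − 1000 = 982.426 − 1000 = -17.57‰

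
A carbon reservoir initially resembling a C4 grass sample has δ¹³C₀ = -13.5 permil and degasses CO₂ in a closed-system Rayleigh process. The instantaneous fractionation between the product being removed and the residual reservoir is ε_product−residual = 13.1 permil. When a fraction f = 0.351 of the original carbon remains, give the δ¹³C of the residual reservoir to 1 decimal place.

-26.9 permil

Rayleigh residual: δ_res = (δ₀ + 1000)·f^(α−1) − 1000
α = ε/1000 + 1 = 1.01310, so α − 1 = 0.01310
f^(α−1) = 0.351^(0.01310) = 0.986378
δ_res = (-13.5 + 1000) × 0.986378 − 1000 = 973.062 − 1000 = -26.94 permil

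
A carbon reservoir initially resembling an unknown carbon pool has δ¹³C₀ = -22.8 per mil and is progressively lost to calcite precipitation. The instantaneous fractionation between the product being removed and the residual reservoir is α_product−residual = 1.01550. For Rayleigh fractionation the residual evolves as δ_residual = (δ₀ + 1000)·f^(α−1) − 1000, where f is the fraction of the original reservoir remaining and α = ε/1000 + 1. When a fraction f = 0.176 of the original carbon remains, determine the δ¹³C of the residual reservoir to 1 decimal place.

-48.8 per mil

Rayleigh residual: δ_res = (δ₀ + 1000)·f^(α−1) − 1000
α − 1 = 0.01550
f^(α−1) = 0.176^(0.01550) = 0.973432
δ_res = (-22.8 + 1000) × 0.973432 − 1000 = 951.237 − 1000 = -48.76 per mil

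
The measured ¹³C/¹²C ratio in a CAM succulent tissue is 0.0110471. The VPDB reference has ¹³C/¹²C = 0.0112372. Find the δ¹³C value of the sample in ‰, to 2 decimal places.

δ¹³C = (R_sample / R_standard − 1) × 1000
R_sample / R_standard = 0.0110471 / 0.0112372 = 0.983083
δ¹³C = (0.983083 − 1) × 1000 = -16.917‰

-16.92‰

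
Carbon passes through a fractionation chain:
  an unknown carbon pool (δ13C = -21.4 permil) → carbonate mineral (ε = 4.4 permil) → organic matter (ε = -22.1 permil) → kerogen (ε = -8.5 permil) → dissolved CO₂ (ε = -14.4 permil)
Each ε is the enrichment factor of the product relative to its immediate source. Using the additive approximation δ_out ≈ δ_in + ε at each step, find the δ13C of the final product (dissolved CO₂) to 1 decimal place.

-62.0 permil

step 1: δ ≈ -21.4 + (4.4) = -17.0 permil
step 2: δ ≈ -17.0 + (-22.1) = -39.1 permil
step 3: δ ≈ -39.1 + (-8.5) = -47.6 permil
step 4: δ ≈ -47.6 + (-14.4) = -62.0 permil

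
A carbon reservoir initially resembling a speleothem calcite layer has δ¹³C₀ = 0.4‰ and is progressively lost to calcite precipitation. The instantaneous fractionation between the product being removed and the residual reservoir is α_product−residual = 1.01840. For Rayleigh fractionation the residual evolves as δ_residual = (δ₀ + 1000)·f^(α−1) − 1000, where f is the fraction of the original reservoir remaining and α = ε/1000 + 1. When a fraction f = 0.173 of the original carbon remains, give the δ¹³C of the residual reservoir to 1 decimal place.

Rayleigh residual: δ_res = (δ₀ + 1000)·f^(α−1) − 1000
α − 1 = 0.01840
f^(α−1) = 0.173^(0.01840) = 0.968233
δ_res = (0.4 + 1000) × 0.968233 − 1000 = 968.621 − 1000 = -31.38‰

-31.4‰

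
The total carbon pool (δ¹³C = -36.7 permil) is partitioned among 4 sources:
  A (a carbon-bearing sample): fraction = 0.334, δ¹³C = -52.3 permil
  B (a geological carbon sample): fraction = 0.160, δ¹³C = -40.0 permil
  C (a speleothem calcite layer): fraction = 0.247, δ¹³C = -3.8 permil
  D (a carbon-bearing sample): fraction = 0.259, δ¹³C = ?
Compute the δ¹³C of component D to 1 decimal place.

Isotope mass balance: δ_bulk = Σ fᵢ·δᵢ.
-36.7 = 0.334×(-52.3) + 0.160×(-40.0) + 0.247×(-3.8) + 0.259×δ_D
0.259·δ_D = -36.7 − (-24.807) = -11.893
δ_D = -11.893 / 0.259 = -45.92 permil

-45.9 permil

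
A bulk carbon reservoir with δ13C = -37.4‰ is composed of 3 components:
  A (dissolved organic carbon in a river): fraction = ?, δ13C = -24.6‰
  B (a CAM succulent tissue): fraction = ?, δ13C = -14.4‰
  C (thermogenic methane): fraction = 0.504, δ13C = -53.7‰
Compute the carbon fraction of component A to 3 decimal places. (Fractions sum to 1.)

0.313

Let f_A and f_B be the unknown fractions; fractions sum to 1 so f_A + f_B = 0.496.
Mass balance: Σ fᵢ·δᵢ = δ_bulk ⇒ f_A·(-24.6) + f_B·(-14.4) = -37.4 − (-27.065) = -10.335
Substitute f_B = 0.496 − f_A:
f_A·(-24.6 − -14.4) = -10.335 − 0.496×(-14.4) = -3.193
f_A = -3.193 / -10.2 = 0.3130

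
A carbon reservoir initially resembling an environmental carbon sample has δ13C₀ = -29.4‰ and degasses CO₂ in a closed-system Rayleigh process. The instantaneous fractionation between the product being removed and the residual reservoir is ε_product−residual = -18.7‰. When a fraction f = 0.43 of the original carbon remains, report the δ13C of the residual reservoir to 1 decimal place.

Rayleigh residual: δ_res = (δ₀ + 1000)·f^(α−1) − 1000
α = ε/1000 + 1 = 0.98130, so α − 1 = -0.01870
f^(α−1) = 0.43^(-0.01870) = 1.015907
δ_res = (-29.4 + 1000) × 1.015907 − 1000 = 986.040 − 1000 = -13.96‰

-14.0‰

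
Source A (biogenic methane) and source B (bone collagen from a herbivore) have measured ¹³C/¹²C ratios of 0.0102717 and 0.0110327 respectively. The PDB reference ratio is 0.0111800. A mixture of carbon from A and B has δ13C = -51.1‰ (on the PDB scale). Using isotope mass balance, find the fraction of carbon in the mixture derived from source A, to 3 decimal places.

0.557

δ_A = (0.0102717/0.0111800 − 1)×1000 = (0.918757 − 1)×1000 = -81.243‰
δ_B = (0.0110327/0.0111800 − 1)×1000 = (0.986825 − 1)×1000 = -13.175‰
f_A = (δ_mix − δ_B)/(δ_A − δ_B) = (-51.1 − (-13.175))/(-81.243 − (-13.175))
f_A = -37.925 / -68.068 = 0.5572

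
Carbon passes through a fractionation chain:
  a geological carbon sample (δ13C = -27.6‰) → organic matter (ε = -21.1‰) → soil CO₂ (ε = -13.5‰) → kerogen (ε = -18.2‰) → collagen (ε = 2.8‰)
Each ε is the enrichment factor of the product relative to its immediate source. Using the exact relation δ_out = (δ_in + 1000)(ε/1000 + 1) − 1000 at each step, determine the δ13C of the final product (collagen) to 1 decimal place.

step 1: δ = (-27.60 + 1000)·(-21.1/1000 + 1) − 1000 = -48.12‰
step 2: δ = (-48.12 + 1000)·(-13.5/1000 + 1) − 1000 = -60.97‰
step 3: δ = (-60.97 + 1000)·(-18.2/1000 + 1) − 1000 = -78.06‰
step 4: δ = (-78.06 + 1000)·(2.8/1000 + 1) − 1000 = -75.48‰

-75.5‰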